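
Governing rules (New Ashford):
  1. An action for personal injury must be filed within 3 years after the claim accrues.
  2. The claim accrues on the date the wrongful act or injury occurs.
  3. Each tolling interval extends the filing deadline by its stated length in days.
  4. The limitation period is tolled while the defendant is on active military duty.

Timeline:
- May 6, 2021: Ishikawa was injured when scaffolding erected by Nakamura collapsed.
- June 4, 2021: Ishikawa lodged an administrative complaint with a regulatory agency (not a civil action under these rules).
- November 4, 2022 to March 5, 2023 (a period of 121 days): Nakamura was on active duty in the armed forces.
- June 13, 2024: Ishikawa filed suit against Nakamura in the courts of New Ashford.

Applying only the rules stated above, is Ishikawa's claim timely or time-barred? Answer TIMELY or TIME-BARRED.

TIMELY

The limitation period began to run on May 6, 2021.
3 years from May 6, 2021 is May 6, 2024.
The period was tolled for 121 days by the defendant's active military service (November 4, 2022 to March 5, 2023), pushing the deadline to September 4, 2024.
The other events in the timeline have no effect on the limitation period under the stated rules.
Filing on June 13, 2024 beat the September 4, 2024 deadline — the action is timely.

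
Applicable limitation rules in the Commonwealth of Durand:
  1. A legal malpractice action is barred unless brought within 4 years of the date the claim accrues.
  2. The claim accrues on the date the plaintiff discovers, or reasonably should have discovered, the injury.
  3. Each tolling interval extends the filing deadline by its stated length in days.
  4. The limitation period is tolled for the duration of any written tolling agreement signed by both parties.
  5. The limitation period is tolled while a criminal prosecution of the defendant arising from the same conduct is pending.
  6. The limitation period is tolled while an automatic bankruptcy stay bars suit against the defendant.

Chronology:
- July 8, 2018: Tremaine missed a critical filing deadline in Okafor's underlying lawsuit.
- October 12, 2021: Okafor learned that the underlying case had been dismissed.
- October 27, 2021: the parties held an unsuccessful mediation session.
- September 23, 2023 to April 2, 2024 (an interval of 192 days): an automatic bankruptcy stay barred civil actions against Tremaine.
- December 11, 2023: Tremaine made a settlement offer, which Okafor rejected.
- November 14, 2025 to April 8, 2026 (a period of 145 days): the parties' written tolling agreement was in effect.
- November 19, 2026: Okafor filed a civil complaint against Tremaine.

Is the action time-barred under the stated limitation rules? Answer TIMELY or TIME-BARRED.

TIME-BARRED

Under the discovery rule, the claim accrued on October 12, 2021, when Okafor discovered the injury — not on the July 8, 2018 date of the underlying act.
Adding the 4 years base period to October 12, 2021 gives a deadline of October 12, 2025, before any tolling.
The automatic bankruptcy stay from September 23, 2023 to April 2, 2024 tolled the period for 192 days, extending the deadline to April 22, 2026.
The period was tolled for 145 days by the written tolling agreement (November 14, 2025 to April 8, 2026), pushing the deadline to September 14, 2026.
The other events in the timeline have no effect on the limitation period under the stated rules.
Filing on November 19, 2026 missed the September 14, 2026 deadline — the action is time-barred.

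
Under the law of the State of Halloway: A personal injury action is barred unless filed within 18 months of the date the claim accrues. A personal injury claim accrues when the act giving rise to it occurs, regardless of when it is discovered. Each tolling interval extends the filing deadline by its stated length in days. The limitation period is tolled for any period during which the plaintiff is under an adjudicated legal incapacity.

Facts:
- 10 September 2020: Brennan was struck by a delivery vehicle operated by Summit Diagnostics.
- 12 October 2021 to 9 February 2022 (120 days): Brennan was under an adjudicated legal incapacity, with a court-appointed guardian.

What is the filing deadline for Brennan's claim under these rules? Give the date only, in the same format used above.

The claim accrued on 10 September 2020, when the wrongful act occurred.
18 months from 10 September 2020 is 10 March 2022.
Because the plaintiff's legal incapacity ran from 12 October 2021 to 9 February 2022, the deadline is extended by 120 days to 8 July 2022.

8 July 2022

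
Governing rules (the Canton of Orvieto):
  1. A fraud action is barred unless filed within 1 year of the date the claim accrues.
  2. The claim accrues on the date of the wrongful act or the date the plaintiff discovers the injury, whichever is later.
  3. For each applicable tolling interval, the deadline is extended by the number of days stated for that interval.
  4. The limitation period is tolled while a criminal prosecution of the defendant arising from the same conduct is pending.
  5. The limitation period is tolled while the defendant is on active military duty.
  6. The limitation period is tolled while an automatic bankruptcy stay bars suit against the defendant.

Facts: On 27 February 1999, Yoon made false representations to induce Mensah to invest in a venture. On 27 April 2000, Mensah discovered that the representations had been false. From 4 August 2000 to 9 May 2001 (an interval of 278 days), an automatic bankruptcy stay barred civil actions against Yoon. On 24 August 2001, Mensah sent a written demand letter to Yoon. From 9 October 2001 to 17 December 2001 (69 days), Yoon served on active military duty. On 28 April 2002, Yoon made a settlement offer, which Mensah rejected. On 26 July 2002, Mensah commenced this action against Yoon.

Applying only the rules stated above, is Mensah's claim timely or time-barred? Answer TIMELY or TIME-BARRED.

Taking the later of the act (27 February 1999) and discovery (27 April 2000), the claim accrued on 27 April 2000.
1 year from 27 April 2000 is 27 April 2001.
Because the automatic bankruptcy stay ran from 4 August 2000 to 9 May 2001, the deadline is extended by 278 days to 30 January 2002.
The period was tolled for 69 days by the defendant's active military service (9 October 2001 to 17 December 2001), pushing the deadline to 9 April 2002.
The other events in the timeline have no effect on the limitation period under the stated rules.
Mensah filed on 26 July 2002, after the 9 April 2002 deadline, so the action is time-barred.

TIME-BARRED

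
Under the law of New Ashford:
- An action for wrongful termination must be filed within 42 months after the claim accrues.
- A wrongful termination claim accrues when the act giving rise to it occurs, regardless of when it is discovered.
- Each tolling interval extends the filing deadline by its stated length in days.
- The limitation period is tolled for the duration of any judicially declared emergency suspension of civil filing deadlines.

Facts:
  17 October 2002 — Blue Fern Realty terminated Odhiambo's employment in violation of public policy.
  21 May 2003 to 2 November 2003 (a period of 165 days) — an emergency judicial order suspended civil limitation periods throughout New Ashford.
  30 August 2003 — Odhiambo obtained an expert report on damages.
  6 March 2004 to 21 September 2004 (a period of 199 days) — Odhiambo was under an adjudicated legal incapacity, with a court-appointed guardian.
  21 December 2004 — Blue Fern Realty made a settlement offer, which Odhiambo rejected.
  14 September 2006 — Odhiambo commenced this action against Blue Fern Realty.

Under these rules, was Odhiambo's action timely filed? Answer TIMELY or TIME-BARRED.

TIMELY

The claim accrued on 17 October 2002, when the wrongful act occurred.
The untolled deadline — 42 months after 17 October 2002 — is 17 April 2006.
The period was tolled for 165 days by the emergency suspension of filing deadlines (21 May 2003 to 2 November 2003), pushing the deadline to 29 September 2006.
The plaintiff's legal incapacity from 6 March 2004 to 21 September 2004 does not toll the period, because no stated rule makes the plaintiff's incapacity a tolling event.
The other events in the timeline have no effect on the limitation period under the stated rules.
Filing on 14 September 2006 beat the 29 September 2006 deadline — the action is timely.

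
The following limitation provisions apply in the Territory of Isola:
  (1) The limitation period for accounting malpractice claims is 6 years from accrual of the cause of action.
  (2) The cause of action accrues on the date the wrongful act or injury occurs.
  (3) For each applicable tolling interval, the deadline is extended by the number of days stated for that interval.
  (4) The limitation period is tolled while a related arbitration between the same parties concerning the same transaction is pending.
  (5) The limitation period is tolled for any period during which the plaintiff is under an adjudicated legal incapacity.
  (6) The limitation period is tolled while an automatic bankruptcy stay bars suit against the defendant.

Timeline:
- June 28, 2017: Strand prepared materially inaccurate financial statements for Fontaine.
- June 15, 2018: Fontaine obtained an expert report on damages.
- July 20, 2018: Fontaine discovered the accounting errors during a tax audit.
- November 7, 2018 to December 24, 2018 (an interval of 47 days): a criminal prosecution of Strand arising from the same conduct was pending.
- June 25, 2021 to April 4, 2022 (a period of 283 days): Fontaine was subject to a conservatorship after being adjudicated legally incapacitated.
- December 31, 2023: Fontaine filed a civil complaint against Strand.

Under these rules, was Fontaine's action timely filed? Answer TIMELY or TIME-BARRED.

Accrual is governed by the date of the act, so the period began to run on June 28, 2017; the later discovery on July 20, 2018 is irrelevant under the stated rule.
6 years from June 28, 2017 is June 28, 2023.
The plaintiff's legal incapacity from June 25, 2021 to April 4, 2022 tolled the period for 283 days, extending the deadline to April 6, 2024.
Although a criminal prosecution ran from November 7, 2018 to December 24, 2018, the stated rules do not make that a tolling event, so it is disregarded.
None of the other events listed affects the running of the period under the stated rules.
Fontaine filed on December 31, 2023, before the April 6, 2024 deadline, so the action is timely.

TIMELY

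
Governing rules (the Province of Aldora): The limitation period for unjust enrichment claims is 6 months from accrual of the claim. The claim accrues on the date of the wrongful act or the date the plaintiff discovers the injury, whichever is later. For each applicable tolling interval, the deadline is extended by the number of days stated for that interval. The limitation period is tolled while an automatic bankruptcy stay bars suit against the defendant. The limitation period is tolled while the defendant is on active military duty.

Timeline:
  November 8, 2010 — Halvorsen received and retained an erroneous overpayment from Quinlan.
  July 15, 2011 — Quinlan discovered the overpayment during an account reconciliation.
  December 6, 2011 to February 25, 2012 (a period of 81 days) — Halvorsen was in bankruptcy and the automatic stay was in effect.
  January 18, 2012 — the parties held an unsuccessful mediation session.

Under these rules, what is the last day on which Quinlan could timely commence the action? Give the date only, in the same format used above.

April 5, 2012

The claim accrued on July 15, 2011 — the later of the November 8, 2010 act and the July 15, 2011 discovery.
6 months from July 15, 2011 is January 15, 2012.
The period was tolled for 81 days by the automatic bankruptcy stay (December 6, 2011 to February 25, 2012), pushing the deadline to April 5, 2012.
Nothing else in the chronology tolls or restarts the period.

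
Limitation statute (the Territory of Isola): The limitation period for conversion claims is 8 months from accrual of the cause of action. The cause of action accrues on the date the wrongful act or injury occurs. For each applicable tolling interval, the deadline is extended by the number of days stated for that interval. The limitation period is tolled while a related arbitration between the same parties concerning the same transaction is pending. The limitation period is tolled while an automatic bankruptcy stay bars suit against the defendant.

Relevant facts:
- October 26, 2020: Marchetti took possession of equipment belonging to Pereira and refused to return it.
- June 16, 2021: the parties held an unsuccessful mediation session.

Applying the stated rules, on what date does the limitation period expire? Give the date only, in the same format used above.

June 26, 2021

The limitation period began to run on October 26, 2020.
8 months from October 26, 2020 is June 26, 2021.
Nothing else in the chronology tolls or restarts the period.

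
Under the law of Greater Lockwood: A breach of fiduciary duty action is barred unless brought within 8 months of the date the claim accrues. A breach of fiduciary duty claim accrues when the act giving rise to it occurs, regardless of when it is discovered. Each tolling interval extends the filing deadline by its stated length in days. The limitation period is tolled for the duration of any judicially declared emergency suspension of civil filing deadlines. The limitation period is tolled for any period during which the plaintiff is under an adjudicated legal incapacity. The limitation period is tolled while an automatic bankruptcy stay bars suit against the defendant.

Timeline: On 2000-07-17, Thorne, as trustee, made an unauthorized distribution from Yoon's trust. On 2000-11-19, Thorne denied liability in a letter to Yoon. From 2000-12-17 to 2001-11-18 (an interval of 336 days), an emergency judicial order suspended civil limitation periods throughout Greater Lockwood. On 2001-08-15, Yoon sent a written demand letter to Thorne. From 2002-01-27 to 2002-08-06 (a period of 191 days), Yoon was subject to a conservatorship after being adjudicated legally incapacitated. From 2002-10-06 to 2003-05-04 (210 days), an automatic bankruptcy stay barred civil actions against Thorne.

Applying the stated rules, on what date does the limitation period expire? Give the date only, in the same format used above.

2002-08-26

The claim accrued on 2000-07-17, when the wrongful act occurred.
The untolled deadline — 8 months after 2000-07-17 — is 2001-03-17.
The emergency suspension of filing deadlines from 2000-12-17 to 2001-11-18 tolled the period for 336 days, extending the deadline to 2002-02-16.
The period was tolled for 191 days by the plaintiff's legal incapacity (2002-01-27 to 2002-08-06), pushing the deadline to 2002-08-26.
The automatic bankruptcy stay starting 2002-10-06 came too late — the period had run on 2002-08-26 — and so does not extend the deadline.
None of the other events listed affects the running of the period under the stated rules.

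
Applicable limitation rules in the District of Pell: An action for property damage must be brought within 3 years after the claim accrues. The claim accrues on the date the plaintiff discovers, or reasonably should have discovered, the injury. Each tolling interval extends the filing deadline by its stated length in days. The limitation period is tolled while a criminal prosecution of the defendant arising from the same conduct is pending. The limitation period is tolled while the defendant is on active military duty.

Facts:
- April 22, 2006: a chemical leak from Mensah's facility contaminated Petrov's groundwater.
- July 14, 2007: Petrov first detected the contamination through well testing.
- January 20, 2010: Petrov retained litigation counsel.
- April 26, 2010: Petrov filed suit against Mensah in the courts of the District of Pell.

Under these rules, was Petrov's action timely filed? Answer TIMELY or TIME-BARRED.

The claim did not accrue until Petrov discovered the injury on July 14, 2007; the April 22, 2006 act date does not start the clock under the stated rule.
Adding the 3 years base period to July 14, 2007 gives a deadline of July 14, 2010, before any tolling.
None of the other events listed affects the running of the period under the stated rules.
Petrov filed on April 26, 2010, before the July 14, 2010 deadline, so the action is timely.

TIMELY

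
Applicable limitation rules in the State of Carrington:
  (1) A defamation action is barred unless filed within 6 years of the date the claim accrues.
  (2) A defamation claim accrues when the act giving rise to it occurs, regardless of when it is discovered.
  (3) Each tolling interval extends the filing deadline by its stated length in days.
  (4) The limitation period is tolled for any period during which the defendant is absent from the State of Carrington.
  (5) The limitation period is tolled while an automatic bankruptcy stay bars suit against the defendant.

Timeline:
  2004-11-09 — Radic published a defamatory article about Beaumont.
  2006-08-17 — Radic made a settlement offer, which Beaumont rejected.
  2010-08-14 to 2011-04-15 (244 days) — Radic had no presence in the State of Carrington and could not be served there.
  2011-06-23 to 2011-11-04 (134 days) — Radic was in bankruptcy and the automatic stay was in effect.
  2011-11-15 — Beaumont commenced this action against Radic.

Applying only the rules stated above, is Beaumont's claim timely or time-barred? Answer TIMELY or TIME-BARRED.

The claim accrued on 2004-11-09, when the wrongful act occurred.
The untolled deadline — 6 years after 2004-11-09 — is 2010-11-09.
The defendant's absence from the jurisdiction from 2010-08-14 to 2011-04-15 tolled the period for 244 days, extending the deadline to 2011-07-11.
Because the automatic bankruptcy stay ran from 2011-06-23 to 2011-11-04, the deadline is extended by 134 days to 2011-11-22.
The other events in the timeline have no effect on the limitation period under the stated rules.
The 2011-11-15 filing precedes the 2011-11-22 deadline; the claim is timely.

TIMELY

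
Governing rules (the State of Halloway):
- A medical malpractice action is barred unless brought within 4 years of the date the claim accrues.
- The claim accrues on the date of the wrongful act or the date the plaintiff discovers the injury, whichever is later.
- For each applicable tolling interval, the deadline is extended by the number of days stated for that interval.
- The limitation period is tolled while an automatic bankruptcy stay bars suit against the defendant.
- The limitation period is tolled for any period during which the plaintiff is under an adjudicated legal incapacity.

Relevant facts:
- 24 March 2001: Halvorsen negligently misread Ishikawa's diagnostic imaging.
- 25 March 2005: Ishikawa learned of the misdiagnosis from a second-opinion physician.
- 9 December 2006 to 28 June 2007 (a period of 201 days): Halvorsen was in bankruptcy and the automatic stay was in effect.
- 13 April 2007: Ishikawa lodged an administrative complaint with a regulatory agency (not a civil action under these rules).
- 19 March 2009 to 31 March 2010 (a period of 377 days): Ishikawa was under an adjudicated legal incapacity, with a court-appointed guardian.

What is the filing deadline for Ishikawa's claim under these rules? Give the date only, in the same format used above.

Taking the later of the act (24 March 2001) and discovery (25 March 2005), the claim accrued on 25 March 2005.
4 years from 25 March 2005 is 25 March 2009.
Because the automatic bankruptcy stay ran from 9 December 2006 to 28 June 2007, the deadline is extended by 201 days to 12 October 2009.
The period was tolled for 377 days by the plaintiff's legal incapacity (19 March 2009 to 31 March 2010), pushing the deadline to 24 October 2010.
None of the other events listed affects the running of the period under the stated rules.

24 October 2010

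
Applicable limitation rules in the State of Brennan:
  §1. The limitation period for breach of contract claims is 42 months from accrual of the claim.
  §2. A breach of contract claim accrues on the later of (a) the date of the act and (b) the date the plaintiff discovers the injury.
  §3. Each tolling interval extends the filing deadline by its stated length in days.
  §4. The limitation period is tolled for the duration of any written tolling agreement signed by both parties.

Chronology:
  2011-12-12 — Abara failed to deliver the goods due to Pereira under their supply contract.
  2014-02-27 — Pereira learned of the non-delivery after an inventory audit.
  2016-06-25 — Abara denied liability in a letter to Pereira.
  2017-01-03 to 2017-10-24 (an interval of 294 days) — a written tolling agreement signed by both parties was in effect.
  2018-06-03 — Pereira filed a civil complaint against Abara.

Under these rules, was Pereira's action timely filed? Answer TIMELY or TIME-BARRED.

The claim accrued on 2014-02-27 — the later of the 2011-12-12 act and the 2014-02-27 discovery.
Adding the 42 months base period to 2014-02-27 gives a deadline of 2017-08-27, before any tolling.
The period was tolled for 294 days by the written tolling agreement (2017-01-03 to 2017-10-24), pushing the deadline to 2018-06-17.
The other events in the timeline have no effect on the limitation period under the stated rules.
Pereira filed on 2018-06-03, before the 2018-06-17 deadline, so the action is timely.

TIMELY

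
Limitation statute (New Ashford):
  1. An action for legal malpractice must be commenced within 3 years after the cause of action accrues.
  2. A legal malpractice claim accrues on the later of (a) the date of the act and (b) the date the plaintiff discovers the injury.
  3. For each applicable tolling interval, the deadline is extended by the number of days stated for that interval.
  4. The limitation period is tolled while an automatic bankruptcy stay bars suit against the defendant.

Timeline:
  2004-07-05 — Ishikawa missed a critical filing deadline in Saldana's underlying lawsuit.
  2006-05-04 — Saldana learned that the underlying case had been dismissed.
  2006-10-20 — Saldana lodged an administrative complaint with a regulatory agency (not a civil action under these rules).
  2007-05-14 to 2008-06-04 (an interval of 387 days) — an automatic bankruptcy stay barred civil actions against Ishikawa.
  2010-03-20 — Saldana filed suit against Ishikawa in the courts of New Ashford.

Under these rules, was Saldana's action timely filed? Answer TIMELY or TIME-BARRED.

TIMELY

Taking the later of the act (2004-07-05) and discovery (2006-05-04), the claim accrued on 2006-05-04.
3 years from 2006-05-04 is 2009-05-04.
The automatic bankruptcy stay from 2007-05-14 to 2008-06-04 tolled the period for 387 days, extending the deadline to 2010-05-26.
The other events in the timeline have no effect on the limitation period under the stated rules.
Saldana filed on 2010-03-20, before the 2010-05-26 deadline, so the action is timely.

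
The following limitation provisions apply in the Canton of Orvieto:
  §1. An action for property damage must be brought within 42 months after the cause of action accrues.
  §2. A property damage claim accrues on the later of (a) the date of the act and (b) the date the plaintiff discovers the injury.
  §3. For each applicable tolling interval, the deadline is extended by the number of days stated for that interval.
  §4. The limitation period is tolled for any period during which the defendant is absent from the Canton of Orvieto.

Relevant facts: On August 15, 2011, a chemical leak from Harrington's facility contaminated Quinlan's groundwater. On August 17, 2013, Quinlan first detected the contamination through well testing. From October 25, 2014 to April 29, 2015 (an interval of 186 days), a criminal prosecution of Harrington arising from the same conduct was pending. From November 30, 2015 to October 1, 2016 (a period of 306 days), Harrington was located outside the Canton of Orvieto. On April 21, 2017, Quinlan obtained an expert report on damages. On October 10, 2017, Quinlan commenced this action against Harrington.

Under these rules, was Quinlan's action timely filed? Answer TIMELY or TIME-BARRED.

Because discovery on August 17, 2013 post-dates the August 15, 2011 act, accrual under the later-of rule falls on August 17, 2013.
Adding the 42 months base period to August 17, 2013 gives a deadline of February 17, 2017, before any tolling.
Because the defendant's absence from the jurisdiction ran from November 30, 2015 to October 1, 2016, the deadline is extended by 306 days to December 20, 2017.
Although a criminal prosecution ran from October 25, 2014 to April 29, 2015, the stated rules do not make that a tolling event, so it is disregarded.
None of the other events listed affects the running of the period under the stated rules.
Quinlan filed on October 10, 2017, before the December 20, 2017 deadline, so the action is timely.

TIMELY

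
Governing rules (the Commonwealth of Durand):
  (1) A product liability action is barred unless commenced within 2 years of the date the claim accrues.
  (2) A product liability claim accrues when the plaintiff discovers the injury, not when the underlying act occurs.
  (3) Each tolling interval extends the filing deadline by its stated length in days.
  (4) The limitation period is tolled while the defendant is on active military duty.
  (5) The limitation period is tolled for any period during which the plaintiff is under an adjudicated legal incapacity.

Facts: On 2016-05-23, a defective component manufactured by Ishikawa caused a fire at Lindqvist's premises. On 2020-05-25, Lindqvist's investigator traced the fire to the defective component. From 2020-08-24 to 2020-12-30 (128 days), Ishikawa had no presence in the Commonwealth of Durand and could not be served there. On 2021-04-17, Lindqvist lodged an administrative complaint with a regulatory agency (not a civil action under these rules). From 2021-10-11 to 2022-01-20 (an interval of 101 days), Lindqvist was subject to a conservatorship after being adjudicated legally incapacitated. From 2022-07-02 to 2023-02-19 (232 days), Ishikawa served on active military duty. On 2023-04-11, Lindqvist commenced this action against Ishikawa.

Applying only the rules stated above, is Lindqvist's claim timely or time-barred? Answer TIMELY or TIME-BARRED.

TIMELY

The claim did not accrue until Lindqvist discovered the injury on 2020-05-25; the 2016-05-23 act date does not start the clock under the stated rule.
2 years from 2020-05-25 is 2022-05-25.
Because the plaintiff's legal incapacity ran from 2021-10-11 to 2022-01-20, the deadline is extended by 101 days to 2022-09-03.
The period was tolled for 232 days by the defendant's active military service (2022-07-02 to 2023-02-19), pushing the deadline to 2023-04-23.
Although the defendant's absence ran from 2020-08-24 to 2020-12-30, the stated rules do not make that a tolling event, so it is disregarded.
Nothing else in the chronology tolls or restarts the period.
The 2023-04-11 filing precedes the 2023-04-23 deadline; the claim is timely.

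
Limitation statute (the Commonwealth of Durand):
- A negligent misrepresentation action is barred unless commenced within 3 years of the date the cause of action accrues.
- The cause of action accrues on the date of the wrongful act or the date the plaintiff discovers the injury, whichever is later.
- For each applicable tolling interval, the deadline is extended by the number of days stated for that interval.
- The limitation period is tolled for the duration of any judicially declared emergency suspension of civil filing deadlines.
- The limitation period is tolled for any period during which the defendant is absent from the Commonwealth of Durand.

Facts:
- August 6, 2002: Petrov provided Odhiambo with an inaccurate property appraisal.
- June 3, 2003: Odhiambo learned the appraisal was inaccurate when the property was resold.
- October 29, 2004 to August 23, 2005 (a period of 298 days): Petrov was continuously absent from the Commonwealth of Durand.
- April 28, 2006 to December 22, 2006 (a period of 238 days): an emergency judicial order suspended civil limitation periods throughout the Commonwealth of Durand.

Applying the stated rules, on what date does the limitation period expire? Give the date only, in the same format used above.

November 21, 2007

Because discovery on June 3, 2003 post-dates the August 6, 2002 act, accrual under the later-of rule falls on June 3, 2003.
The untolled deadline — 3 years after June 3, 2003 — is June 3, 2006.
The period was tolled for 298 days by the defendant's absence from the jurisdiction (October 29, 2004 to August 23, 2005), pushing the deadline to March 28, 2007.
Because the emergency suspension of filing deadlines ran from April 28, 2006 to December 22, 2006, the deadline is extended by 238 days to November 21, 2007.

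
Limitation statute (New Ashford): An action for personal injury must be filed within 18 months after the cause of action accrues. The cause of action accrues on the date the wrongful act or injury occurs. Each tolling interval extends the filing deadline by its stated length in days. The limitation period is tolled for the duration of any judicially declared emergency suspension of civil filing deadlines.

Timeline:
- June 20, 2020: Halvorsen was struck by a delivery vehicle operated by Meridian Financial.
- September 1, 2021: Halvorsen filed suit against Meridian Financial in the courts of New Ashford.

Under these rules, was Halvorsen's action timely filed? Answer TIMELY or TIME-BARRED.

The cause of action accrued on June 20, 2020, the date of the act.
The untolled deadline — 18 months after June 20, 2020 — is December 20, 2021.
Filing on September 1, 2021 beat the December 20, 2021 deadline — the action is timely.

TIMELY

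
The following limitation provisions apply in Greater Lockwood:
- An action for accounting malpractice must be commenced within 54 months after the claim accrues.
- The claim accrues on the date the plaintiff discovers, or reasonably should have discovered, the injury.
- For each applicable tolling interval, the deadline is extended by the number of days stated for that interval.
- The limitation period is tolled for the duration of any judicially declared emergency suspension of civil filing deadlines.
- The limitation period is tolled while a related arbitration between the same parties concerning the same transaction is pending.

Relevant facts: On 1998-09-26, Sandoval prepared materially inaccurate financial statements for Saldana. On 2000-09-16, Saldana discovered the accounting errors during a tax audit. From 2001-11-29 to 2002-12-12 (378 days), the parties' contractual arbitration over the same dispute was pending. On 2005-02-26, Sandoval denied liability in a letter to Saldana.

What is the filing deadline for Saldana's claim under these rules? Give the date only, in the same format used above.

The claim did not accrue until Saldana discovered the injury on 2000-09-16; the 1998-09-26 act date does not start the clock under the stated rule.
Adding the 54 months base period to 2000-09-16 gives a deadline of 2005-03-16, before any tolling.
Because the pending related arbitration ran from 2001-11-29 to 2002-12-12, the deadline is extended by 378 days to 2006-03-29.
The other events in the timeline have no effect on the limitation period under the stated rules.

2006-03-29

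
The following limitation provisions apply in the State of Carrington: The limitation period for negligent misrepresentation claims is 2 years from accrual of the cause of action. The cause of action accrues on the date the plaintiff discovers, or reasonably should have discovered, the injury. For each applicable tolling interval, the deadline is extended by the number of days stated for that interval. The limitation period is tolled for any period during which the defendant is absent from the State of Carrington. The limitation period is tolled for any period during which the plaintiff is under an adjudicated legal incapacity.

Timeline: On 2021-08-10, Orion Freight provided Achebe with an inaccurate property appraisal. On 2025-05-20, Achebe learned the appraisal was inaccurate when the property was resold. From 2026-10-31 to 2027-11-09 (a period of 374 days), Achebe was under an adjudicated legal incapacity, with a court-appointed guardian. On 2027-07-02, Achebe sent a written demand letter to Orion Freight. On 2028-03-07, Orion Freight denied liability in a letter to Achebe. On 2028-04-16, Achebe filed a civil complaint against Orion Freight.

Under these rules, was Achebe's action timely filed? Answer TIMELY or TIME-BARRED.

Accrual is tied to discovery, so the period began on 2025-05-20 rather than on 2021-08-10 when the act occurred.
2 years from 2025-05-20 is 2027-05-20.
The plaintiff's legal incapacity from 2026-10-31 to 2027-11-09 tolled the period for 374 days, extending the deadline to 2028-05-28.
None of the other events listed affects the running of the period under the stated rules.
Filing on 2028-04-16 beat the 2028-05-28 deadline — the action is timely.

TIMELY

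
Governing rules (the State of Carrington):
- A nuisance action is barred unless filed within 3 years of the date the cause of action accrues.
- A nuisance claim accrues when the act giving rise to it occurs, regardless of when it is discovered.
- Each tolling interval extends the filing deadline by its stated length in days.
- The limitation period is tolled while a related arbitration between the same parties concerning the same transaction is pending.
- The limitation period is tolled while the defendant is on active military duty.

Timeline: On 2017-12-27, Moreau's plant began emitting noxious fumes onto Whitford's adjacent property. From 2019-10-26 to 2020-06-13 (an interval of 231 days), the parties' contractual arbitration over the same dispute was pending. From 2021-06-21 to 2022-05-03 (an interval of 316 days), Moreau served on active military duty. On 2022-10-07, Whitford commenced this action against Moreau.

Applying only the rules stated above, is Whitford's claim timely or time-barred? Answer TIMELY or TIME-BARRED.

The limitation period began to run on 2017-12-27.
Adding the 3 years base period to 2017-12-27 gives a deadline of 2020-12-27, before any tolling.
The pending related arbitration from 2019-10-26 to 2020-06-13 tolled the period for 231 days, extending the deadline to 2021-08-15.
The defendant's active military service from 2021-06-21 to 2022-05-03 tolled the period for 316 days, extending the deadline to 2022-06-27.
Filing on 2022-10-07 missed the 2022-06-27 deadline — the action is time-barred.

TIME-BARRED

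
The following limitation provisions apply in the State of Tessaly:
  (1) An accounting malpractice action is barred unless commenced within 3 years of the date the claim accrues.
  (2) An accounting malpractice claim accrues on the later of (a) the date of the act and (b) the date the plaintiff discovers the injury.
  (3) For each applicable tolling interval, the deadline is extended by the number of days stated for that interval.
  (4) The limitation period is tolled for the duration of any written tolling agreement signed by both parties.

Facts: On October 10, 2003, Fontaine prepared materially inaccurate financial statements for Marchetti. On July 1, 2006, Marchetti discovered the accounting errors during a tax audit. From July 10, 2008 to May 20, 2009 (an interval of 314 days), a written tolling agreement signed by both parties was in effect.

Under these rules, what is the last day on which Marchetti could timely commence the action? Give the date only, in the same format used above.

The claim accrued on July 1, 2006 — the later of the October 10, 2003 act and the July 1, 2006 discovery.
3 years from July 1, 2006 is July 1, 2009.
Because the written tolling agreement ran from July 10, 2008 to May 20, 2009, the deadline is extended by 314 days to May 11, 2010.

May 11, 2010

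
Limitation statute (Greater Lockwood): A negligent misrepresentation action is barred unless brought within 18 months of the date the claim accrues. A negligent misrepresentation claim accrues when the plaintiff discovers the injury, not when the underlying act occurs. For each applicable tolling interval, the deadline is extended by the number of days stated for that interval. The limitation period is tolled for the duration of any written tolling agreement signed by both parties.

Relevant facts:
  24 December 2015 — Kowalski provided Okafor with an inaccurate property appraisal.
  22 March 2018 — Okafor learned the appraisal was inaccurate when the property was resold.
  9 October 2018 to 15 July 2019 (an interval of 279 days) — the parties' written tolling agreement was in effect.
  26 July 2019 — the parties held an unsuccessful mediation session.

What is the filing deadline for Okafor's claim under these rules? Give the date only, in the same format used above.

Under the discovery rule, the claim accrued on 22 March 2018, when Okafor discovered the injury — not on the 24 December 2015 date of the underlying act.
18 months from 22 March 2018 is 22 September 2019.
The period was tolled for 279 days by the written tolling agreement (9 October 2018 to 15 July 2019), pushing the deadline to 27 June 2020.
Nothing else in the chronology tolls or restarts the period.

27 June 2020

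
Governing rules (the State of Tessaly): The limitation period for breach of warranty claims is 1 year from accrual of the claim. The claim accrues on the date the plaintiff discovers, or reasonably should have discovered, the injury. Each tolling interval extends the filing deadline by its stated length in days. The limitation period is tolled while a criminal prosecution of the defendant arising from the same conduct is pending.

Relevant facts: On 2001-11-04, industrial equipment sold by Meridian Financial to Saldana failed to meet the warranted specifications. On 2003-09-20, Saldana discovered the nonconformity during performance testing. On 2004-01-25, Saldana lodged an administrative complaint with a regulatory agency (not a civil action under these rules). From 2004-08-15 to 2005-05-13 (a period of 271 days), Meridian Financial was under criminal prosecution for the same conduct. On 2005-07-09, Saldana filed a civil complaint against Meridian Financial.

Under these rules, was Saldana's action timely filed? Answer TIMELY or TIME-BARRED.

TIME-BARRED

Under the discovery rule, the claim accrued on 2003-09-20, when Saldana discovered the injury — not on the 2001-11-04 date of the underlying act.
1 year from 2003-09-20 is 2004-09-20.
Because the pending criminal prosecution ran from 2004-08-15 to 2005-05-13, the deadline is extended by 271 days to 2005-06-18.
The other events in the timeline have no effect on the limitation period under the stated rules.
Filing on 2005-07-09 missed the 2005-06-18 deadline — the action is time-barred.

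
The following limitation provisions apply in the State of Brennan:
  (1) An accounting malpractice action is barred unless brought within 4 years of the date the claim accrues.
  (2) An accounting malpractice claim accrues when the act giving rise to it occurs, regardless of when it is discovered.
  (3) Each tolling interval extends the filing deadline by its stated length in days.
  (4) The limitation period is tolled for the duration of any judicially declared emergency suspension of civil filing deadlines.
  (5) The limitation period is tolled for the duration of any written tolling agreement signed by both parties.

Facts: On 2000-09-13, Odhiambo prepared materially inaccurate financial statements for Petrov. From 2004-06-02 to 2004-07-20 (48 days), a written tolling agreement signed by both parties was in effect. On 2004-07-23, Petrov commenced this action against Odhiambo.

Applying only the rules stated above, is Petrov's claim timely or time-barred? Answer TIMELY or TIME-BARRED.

TIMELY

The claim accrued on 2000-09-13, when the wrongful act occurred.
Adding the 4 years base period to 2000-09-13 gives a deadline of 2004-09-13, before any tolling.
The written tolling agreement from 2004-06-02 to 2004-07-20 tolled the period for 48 days, extending the deadline to 2004-10-31.
Petrov filed on 2004-07-23, before the 2004-10-31 deadline, so the action is timely.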